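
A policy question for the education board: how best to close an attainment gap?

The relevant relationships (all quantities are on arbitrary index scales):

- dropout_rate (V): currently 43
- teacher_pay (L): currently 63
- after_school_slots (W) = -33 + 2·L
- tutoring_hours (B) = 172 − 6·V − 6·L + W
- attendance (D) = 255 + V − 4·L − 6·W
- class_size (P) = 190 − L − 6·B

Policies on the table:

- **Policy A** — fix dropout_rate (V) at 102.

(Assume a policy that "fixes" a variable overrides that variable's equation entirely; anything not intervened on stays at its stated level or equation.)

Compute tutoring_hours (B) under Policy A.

Policy A (V := 102):
  V = 102
  L = 63
  W = -33 + 2·63 = 93
  B = 172 − 6·102 − 6·63 + 93 = -725

-725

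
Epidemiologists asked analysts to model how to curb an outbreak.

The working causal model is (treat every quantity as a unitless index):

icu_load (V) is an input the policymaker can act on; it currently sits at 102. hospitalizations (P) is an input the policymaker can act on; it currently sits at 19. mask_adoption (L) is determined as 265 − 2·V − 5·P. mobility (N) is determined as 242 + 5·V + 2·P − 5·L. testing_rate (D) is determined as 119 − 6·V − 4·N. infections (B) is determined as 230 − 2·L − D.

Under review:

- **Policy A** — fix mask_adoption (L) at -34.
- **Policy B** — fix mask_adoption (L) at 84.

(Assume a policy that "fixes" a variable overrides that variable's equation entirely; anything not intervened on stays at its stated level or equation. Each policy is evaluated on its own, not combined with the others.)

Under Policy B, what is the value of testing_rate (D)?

-1973

Policy B (L := 84):
  V = 102
  P = 19
  L = 84
  N = 242 + 5·102 + 2·19 − 5·84 = 370
  D = 119 − 6·102 − 4·370 = -1973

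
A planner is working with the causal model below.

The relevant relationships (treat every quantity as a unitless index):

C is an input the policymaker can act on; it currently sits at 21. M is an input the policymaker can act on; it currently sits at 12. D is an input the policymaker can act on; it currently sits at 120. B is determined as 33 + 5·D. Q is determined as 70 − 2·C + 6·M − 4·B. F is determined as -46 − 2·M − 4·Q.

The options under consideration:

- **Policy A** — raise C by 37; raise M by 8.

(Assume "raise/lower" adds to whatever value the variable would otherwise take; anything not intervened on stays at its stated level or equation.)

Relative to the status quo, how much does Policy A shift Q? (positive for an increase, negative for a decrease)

-26

Baseline:
  C = 21
  M = 12
  D = 120
  B = 33 + 5·120 = 633
  Q = 70 − 2·21 + 6·12 − 4·633 = -2432
Policy A (C + 37, M + 8):
  C = 21 + 37 = 58
  M = 12 + 8 = 20
  D = 120
  B = 33 + 5·120 = 633
  Q = 70 − 2·58 + 6·20 − 4·633 = -2458
Change in Q: -2458 − (-2432) = -26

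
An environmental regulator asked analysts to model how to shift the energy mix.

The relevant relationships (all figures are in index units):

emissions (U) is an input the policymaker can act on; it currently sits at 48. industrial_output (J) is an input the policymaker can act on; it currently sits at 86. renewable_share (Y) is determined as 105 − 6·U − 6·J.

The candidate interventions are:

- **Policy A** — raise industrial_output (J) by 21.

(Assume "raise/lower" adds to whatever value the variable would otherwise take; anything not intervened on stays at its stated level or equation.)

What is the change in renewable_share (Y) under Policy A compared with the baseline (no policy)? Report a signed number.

Baseline:
  U = 48
  J = 86
  Y = 105 − 6·48 − 6·86 = -699
Policy A (J + 21):
  U = 48
  J = 86 + 21 = 107
  Y = 105 − 6·48 − 6·107 = -825
Change in Y: -825 − (-699) = -126

-126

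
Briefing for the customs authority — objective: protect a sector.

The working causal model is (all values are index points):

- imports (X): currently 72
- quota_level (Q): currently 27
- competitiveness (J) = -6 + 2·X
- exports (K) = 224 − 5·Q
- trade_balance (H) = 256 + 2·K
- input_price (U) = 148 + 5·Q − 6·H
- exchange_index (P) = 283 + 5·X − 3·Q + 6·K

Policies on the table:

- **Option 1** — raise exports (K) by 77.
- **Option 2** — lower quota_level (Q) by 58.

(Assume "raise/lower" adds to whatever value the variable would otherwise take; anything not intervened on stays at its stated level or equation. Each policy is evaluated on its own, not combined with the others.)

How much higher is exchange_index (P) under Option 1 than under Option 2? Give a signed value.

-1452

Option 1 (K + 77):
  X = 72
  Q = 27
  K = 224 − 5·27 (+77 from intervention) = 166
  P = 283 + 5·72 − 3·27 + 6·166 = 1558
Option 2 (Q − 58):
  X = 72
  Q = 27 − 58 = -31
  K = 224 − 5·(-31) = 379
  P = 283 + 5·72 − 3·(-31) + 6·379 = 3010
P: 1558 − 3010 = -1452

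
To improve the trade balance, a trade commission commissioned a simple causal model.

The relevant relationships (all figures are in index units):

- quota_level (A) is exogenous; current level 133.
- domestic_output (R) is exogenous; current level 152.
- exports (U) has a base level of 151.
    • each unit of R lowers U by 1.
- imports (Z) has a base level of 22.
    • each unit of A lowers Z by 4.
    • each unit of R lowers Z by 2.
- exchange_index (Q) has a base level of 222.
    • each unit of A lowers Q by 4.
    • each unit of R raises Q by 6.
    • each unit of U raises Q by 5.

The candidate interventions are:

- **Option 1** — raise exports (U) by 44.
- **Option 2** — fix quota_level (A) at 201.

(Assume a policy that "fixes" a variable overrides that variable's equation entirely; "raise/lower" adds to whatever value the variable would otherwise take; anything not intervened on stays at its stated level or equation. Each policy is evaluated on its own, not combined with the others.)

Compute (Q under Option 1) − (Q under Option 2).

Option 1 (U + 44):
  A = 133
  R = 152
  U = 151 − 152 (+44 from intervention) = 43
  Q = 222 − 4·133 + 6·152 + 5·43 = 817
Option 2 (A := 201):
  A = 201
  R = 152
  U = 151 − 152 = -1
  Q = 222 − 4·201 + 6·152 + 5·(-1) = 325
Q: 817 − 325 = 492

492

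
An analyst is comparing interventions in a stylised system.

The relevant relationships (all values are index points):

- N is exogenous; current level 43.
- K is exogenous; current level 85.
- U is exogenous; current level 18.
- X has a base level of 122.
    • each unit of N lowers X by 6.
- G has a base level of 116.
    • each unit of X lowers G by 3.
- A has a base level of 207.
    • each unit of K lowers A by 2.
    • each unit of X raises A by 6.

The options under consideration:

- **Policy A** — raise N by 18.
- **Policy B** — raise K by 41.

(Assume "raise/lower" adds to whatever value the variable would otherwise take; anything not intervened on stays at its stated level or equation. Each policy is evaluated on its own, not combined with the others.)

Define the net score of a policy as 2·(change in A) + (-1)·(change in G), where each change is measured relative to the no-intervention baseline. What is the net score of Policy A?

-1620

Baseline:
  N = 43
  K = 85
  X = 122 − 6·43 = -136
  G = 116 − 3·(-136) = 524
  A = 207 − 2·85 + 6·(-136) = -779
Policy A (N + 18):
  N = 43 + 18 = 61
  K = 85
  X = 122 − 6·61 = -244
  G = 116 − 3·(-244) = 848
  A = 207 − 2·85 + 6·(-244) = -1427
ΔA = -1427 − (-779) = -648; ΔG = 848 − 524 = 324
Score = 2·(-648) + (-1)·324 = -1620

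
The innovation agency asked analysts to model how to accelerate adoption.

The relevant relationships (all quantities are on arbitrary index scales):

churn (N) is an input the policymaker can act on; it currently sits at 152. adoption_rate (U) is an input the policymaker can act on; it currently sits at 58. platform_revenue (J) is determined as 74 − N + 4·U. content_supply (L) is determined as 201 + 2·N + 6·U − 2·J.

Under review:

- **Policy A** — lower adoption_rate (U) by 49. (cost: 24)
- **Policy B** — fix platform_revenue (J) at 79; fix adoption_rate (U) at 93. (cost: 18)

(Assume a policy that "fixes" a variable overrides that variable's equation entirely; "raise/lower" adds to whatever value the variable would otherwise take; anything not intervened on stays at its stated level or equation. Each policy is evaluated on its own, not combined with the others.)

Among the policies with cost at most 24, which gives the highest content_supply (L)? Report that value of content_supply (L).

Policy A (U − 49):
  N = 152
  U = 58 − 49 = 9
  J = 74 − 152 + 4·9 = -42
  L = 201 + 2·152 + 6·9 − 2·(-42) = 643
Policy B (J := 79, U := 93):
  N = 152
  U = 93
  J = 79
  L = 201 + 2·152 + 6·93 − 2·79 = 905
Comparing — Policy A: L=643, Policy B: L=905. Highest is 905 (Policy B).

905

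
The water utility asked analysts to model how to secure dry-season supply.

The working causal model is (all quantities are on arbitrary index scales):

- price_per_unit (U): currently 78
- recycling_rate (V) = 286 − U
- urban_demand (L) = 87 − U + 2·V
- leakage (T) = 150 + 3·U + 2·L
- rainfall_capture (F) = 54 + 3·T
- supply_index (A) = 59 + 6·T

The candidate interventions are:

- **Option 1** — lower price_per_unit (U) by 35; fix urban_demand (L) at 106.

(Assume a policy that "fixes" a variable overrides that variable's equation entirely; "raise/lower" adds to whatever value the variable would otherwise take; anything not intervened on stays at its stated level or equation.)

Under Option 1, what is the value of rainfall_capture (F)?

Option 1 (U − 35, L := 106):
  U = 78 − 35 = 43
  V = 286 − 43 = 243
  L = 106
  T = 150 + 3·43 + 2·106 = 491
  F = 54 + 3·491 = 1527

1527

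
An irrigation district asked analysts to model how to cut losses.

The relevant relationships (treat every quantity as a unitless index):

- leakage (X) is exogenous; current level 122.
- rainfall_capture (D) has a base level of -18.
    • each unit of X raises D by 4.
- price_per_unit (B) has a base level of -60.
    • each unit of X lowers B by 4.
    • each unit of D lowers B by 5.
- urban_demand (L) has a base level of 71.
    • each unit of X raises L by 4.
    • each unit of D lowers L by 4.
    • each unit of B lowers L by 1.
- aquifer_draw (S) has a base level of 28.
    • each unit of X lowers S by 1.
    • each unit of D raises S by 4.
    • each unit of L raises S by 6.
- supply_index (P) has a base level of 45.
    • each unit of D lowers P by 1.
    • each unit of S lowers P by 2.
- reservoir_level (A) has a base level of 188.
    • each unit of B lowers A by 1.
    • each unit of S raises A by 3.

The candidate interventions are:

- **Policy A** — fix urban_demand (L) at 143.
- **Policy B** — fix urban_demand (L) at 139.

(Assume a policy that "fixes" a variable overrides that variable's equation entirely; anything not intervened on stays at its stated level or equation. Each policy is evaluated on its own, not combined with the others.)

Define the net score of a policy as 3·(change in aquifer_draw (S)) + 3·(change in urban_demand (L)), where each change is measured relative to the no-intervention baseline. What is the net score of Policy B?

-30198

Baseline:
  X = 122
  D = -18 + 4·122 = 470
  B = -60 − 4·122 − 5·470 = -2898
  L = 71 + 4·122 − 4·470 − (-2898) = 1577
  S = 28 − 122 + 4·470 + 6·1577 = 11248
Policy B (L := 139):
  X = 122
  D = -18 + 4·122 = 470
  B = -60 − 4·122 − 5·470 = -2898
  L = 139
  S = 28 − 122 + 4·470 + 6·139 = 2620
ΔS = 2620 − 11248 = -8628; ΔL = 139 − 1577 = -1438
Score = 3·(-8628) + 3·(-1438) = -30198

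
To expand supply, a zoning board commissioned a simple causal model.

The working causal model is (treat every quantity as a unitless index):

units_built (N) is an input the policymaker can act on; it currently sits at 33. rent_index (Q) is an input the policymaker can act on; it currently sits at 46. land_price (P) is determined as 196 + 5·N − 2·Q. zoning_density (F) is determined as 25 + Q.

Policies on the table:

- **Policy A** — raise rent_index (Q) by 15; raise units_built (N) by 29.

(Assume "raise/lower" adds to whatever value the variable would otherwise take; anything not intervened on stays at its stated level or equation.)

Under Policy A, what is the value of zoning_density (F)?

Policy A (Q + 15, N + 29):
  Q = 46 + 15 = 61
  F = 25 + 61 = 86

86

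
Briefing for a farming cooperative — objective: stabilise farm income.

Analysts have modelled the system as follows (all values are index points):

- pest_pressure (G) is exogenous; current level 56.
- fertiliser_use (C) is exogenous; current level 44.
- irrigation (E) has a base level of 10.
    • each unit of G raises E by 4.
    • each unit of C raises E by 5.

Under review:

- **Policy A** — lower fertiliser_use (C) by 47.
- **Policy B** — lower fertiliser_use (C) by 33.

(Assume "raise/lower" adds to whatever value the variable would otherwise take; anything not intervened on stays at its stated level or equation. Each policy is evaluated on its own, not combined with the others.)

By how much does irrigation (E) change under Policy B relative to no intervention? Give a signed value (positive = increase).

Baseline:
  G = 56
  C = 44
  E = 10 + 4·56 + 5·44 = 454
Policy B (C − 33):
  G = 56
  C = 44 − 33 = 11
  E = 10 + 4·56 + 5·11 = 289
Change in E: 289 − 454 = -165

-165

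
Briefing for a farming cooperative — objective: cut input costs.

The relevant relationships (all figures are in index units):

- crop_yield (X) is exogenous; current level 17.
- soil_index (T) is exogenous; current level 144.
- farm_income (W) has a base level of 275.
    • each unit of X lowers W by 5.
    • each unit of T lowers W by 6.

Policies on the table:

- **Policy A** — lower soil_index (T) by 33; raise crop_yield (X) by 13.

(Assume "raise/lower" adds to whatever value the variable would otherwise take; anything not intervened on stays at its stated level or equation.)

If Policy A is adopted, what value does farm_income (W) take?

-541

Policy A (T − 33, X + 13):
  X = 17 + 13 = 30
  T = 144 − 33 = 111
  W = 275 − 5·30 − 6·111 = -541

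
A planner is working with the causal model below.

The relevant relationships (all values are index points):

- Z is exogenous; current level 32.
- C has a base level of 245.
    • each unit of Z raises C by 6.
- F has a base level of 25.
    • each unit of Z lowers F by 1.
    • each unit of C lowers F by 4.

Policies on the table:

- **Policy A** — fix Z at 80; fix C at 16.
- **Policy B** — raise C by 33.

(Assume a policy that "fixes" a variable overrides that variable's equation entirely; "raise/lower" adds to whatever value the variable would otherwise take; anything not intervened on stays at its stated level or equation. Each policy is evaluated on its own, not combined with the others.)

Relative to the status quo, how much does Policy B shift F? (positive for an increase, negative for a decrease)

Baseline:
  Z = 32
  C = 245 + 6·32 = 437
  F = 25 − 32 − 4·437 = -1755
Policy B (C + 33):
  Z = 32
  C = 245 + 6·32 (+33 from intervention) = 470
  F = 25 − 32 − 4·470 = -1887
Change in F: -1887 − (-1755) = -132

-132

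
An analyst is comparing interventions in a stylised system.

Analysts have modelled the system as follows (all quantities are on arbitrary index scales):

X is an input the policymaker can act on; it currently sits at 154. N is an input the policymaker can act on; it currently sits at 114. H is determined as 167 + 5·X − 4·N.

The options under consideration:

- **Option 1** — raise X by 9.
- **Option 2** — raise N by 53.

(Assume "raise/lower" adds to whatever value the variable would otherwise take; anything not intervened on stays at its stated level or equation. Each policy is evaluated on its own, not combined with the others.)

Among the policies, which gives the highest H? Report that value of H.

Option 1 (X + 9):
  X = 154 + 9 = 163
  N = 114
  H = 167 + 5·163 − 4·114 = 526
Option 2 (N + 53):
  X = 154
  N = 114 + 53 = 167
  H = 167 + 5·154 − 4·167 = 269
Comparing — Option 1: H=526, Option 2: H=269. Highest is 526 (Option 1).

526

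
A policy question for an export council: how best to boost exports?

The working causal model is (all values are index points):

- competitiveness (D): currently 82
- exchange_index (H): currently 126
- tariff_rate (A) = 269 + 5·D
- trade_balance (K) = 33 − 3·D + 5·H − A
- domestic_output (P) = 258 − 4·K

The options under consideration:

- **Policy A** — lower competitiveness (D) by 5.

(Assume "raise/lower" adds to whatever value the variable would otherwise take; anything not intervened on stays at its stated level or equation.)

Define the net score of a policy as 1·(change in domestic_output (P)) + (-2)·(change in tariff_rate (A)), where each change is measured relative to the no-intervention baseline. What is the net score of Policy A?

Baseline:
  D = 82
  H = 126
  A = 269 + 5·82 = 679
  K = 33 − 3·82 + 5·126 − 679 = -262
  P = 258 − 4·(-262) = 1306
Policy A (D − 5):
  D = 82 − 5 = 77
  H = 126
  A = 269 + 5·77 = 654
  K = 33 − 3·77 + 5·126 − 654 = -222
  P = 258 − 4·(-222) = 1146
ΔP = 1146 − 1306 = -160; ΔA = 654 − 679 = -25
Score = 1·(-160) + (-2)·(-25) = -110

-110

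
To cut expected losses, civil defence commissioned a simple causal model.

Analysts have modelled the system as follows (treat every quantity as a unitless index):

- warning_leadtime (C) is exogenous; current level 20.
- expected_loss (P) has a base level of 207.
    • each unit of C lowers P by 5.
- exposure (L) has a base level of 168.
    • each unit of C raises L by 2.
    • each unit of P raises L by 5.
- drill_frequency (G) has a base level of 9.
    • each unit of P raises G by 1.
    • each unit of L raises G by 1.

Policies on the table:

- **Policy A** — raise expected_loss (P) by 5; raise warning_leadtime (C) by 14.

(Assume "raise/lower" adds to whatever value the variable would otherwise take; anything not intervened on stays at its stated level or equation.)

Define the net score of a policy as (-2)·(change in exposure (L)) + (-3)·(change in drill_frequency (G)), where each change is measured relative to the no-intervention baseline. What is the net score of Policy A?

Baseline:
  C = 20
  P = 207 − 5·20 = 107
  L = 168 + 2·20 + 5·107 = 743
  G = 9 + 107 + 743 = 859
Policy A (P + 5, C + 14):
  C = 20 + 14 = 34
  P = 207 − 5·34 (+5 from intervention) = 42
  L = 168 + 2·34 + 5·42 = 446
  G = 9 + 42 + 446 = 497
ΔL = 446 − 743 = -297; ΔG = 497 − 859 = -362
Score = (-2)·(-297) + (-3)·(-362) = 1680

1680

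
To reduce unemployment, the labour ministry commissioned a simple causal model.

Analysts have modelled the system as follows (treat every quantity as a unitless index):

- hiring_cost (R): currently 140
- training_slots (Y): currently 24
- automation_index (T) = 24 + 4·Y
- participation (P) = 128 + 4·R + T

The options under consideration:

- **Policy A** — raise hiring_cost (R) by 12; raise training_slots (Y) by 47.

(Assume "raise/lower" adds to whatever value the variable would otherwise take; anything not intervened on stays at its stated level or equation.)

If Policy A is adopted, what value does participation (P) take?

Policy A (R + 12, Y + 47):
  R = 140 + 12 = 152
  Y = 24 + 47 = 71
  T = 24 + 4·71 = 308
  P = 128 + 4·152 + 308 = 1044

1044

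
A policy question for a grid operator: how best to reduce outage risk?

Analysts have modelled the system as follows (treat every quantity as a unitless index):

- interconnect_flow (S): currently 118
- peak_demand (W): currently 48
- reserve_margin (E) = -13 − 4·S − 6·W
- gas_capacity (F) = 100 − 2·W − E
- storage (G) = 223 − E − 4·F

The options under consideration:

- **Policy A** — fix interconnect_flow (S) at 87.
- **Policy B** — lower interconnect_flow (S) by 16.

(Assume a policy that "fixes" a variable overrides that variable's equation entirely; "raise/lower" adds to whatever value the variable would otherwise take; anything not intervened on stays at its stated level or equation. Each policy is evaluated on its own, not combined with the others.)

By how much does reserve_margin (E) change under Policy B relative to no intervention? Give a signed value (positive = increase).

64

Baseline:
  S = 118
  W = 48
  E = -13 − 4·118 − 6·48 = -773
Policy B (S − 16):
  S = 118 − 16 = 102
  W = 48
  E = -13 − 4·102 − 6·48 = -709
Change in E: -709 − (-773) = 64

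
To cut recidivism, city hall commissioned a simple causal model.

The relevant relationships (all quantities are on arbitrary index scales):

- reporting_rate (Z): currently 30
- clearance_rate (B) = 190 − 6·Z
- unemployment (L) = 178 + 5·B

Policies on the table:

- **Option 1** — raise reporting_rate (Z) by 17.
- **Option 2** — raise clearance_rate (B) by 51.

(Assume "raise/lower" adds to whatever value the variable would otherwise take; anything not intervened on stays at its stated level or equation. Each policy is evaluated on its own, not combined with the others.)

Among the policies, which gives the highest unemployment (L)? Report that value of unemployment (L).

483

Option 1 (Z + 17):
  Z = 30 + 17 = 47
  B = 190 − 6·47 = -92
  L = 178 + 5·(-92) = -282
Option 2 (B + 51):
  Z = 30
  B = 190 − 6·30 (+51 from intervention) = 61
  L = 178 + 5·61 = 483
Comparing — Option 1: L=-282, Option 2: L=483. Highest is 483 (Option 2).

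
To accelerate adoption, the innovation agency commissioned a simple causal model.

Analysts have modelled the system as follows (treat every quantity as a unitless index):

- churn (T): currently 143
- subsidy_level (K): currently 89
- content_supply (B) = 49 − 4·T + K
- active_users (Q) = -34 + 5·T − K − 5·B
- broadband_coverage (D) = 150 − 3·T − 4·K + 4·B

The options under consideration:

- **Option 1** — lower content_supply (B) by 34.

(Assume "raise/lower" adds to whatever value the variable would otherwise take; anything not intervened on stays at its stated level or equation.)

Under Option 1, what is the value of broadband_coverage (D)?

Option 1 (B − 34):
  T = 143
  K = 89
  B = 49 − 4·143 + 89 (−34 from intervention) = -468
  D = 150 − 3·143 − 4·89 + 4·(-468) = -2507

-2507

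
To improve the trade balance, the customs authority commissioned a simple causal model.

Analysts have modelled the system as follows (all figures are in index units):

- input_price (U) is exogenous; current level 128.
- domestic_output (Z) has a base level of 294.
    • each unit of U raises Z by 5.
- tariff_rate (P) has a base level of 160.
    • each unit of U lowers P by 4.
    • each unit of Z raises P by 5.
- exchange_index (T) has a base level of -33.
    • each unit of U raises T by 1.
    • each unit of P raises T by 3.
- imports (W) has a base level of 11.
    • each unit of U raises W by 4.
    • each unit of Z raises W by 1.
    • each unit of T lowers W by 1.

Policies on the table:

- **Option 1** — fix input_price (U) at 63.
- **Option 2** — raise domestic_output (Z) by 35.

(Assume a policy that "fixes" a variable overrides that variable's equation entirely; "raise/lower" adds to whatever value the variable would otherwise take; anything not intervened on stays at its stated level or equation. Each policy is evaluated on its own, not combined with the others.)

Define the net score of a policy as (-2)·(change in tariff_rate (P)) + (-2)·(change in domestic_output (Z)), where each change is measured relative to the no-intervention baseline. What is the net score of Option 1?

3380

Baseline:
  U = 128
  Z = 294 + 5·128 = 934
  P = 160 − 4·128 + 5·934 = 4318
Option 1 (U := 63):
  U = 63
  Z = 294 + 5·63 = 609
  P = 160 − 4·63 + 5·609 = 2953
ΔP = 2953 − 4318 = -1365; ΔZ = 609 − 934 = -325
Score = (-2)·(-1365) + (-2)·(-325) = 3380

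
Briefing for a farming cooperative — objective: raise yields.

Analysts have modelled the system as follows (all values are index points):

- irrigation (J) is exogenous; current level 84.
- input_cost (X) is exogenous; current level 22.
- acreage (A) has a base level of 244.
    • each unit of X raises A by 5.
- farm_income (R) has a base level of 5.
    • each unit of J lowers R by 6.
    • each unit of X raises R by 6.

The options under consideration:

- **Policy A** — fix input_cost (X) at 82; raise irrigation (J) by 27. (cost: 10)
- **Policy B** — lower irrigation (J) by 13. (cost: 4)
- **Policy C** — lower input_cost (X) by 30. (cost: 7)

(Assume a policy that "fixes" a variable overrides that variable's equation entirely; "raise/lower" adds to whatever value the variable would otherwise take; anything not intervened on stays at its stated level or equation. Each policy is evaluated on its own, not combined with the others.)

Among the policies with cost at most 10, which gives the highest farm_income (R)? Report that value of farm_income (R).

Policy A (X := 82, J + 27):
  J = 84 + 27 = 111
  X = 82
  R = 5 − 6·111 + 6·82 = -169
Policy B (J − 13):
  J = 84 − 13 = 71
  X = 22
  R = 5 − 6·71 + 6·22 = -289
Policy C (X − 30):
  J = 84
  X = 22 − 30 = -8
  R = 5 − 6·84 + 6·(-8) = -547
Comparing — Policy A: R=-169, Policy B: R=-289, Policy C: R=-547. Highest is -169 (Policy A).

-169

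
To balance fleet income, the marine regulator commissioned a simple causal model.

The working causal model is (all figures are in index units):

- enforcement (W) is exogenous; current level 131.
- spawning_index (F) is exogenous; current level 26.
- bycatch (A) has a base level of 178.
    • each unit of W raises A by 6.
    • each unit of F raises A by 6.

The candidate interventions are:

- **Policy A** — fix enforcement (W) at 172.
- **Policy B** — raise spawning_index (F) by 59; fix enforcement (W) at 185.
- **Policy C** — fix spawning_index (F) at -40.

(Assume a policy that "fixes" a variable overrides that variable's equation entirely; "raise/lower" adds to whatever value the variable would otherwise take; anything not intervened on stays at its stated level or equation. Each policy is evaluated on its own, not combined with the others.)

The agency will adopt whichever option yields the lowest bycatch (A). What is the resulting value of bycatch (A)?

Policy A (W := 172):
  W = 172
  F = 26
  A = 178 + 6·172 + 6·26 = 1366
Policy B (F + 59, W := 185):
  W = 185
  F = 26 + 59 = 85
  A = 178 + 6·185 + 6·85 = 1798
Policy C (F := -40):
  W = 131
  F = -40
  A = 178 + 6·131 + 6·(-40) = 724
Comparing — Policy A: A=1366, Policy B: A=1798, Policy C: A=724. Lowest is 724 (Policy C).

724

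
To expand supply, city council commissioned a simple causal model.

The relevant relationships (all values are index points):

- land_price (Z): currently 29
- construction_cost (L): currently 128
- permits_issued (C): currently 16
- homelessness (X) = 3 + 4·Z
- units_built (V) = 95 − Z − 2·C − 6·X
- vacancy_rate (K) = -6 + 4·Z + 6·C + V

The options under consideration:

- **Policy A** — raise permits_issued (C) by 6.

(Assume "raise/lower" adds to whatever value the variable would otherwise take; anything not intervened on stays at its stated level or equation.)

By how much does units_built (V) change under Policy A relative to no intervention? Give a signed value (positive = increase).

-12

Baseline:
  Z = 29
  C = 16
  X = 3 + 4·29 = 119
  V = 95 − 29 − 2·16 − 6·119 = -680
Policy A (C + 6):
  Z = 29
  C = 16 + 6 = 22
  X = 3 + 4·29 = 119
  V = 95 − 29 − 2·22 − 6·119 = -692
Change in V: -692 − (-680) = -12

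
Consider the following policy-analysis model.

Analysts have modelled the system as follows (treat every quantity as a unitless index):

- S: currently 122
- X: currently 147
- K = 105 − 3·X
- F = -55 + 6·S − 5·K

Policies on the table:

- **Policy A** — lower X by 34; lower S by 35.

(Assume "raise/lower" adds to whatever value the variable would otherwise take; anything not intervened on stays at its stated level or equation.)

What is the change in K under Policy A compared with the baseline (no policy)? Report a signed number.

Baseline:
  X = 147
  K = 105 − 3·147 = -336
Policy A (X − 34, S − 35):
  X = 147 − 34 = 113
  K = 105 − 3·113 = -234
Change in K: -234 − (-336) = 102

102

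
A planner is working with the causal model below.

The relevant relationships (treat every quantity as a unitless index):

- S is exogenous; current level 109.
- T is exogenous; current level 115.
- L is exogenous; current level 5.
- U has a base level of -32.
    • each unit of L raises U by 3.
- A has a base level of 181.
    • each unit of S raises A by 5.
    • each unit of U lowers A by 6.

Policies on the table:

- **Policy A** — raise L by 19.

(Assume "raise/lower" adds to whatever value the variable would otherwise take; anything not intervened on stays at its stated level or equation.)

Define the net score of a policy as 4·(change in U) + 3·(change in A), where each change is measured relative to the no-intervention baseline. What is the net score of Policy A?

Baseline:
  S = 109
  L = 5
  U = -32 + 3·5 = -17
  A = 181 + 5·109 − 6·(-17) = 828
Policy A (L + 19):
  S = 109
  L = 5 + 19 = 24
  U = -32 + 3·24 = 40
  A = 181 + 5·109 − 6·40 = 486
ΔU = 40 − (-17) = 57; ΔA = 486 − 828 = -342
Score = 4·57 + 3·(-342) = -798

-798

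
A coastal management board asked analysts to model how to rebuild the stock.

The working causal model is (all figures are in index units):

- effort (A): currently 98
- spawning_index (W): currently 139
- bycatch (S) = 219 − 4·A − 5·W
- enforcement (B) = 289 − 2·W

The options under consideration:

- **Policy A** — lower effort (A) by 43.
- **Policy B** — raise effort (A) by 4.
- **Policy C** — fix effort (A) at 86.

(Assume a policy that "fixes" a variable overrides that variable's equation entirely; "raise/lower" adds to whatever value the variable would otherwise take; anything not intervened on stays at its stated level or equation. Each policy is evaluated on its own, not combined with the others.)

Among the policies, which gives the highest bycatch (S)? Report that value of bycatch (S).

-696

Policy A (A − 43):
  A = 98 − 43 = 55
  W = 139
  S = 219 − 4·55 − 5·139 = -696
Policy B (A + 4):
  A = 98 + 4 = 102
  W = 139
  S = 219 − 4·102 − 5·139 = -884
Policy C (A := 86):
  A = 86
  W = 139
  S = 219 − 4·86 − 5·139 = -820
Comparing — Policy A: S=-696, Policy B: S=-884, Policy C: S=-820. Highest is -696 (Policy A).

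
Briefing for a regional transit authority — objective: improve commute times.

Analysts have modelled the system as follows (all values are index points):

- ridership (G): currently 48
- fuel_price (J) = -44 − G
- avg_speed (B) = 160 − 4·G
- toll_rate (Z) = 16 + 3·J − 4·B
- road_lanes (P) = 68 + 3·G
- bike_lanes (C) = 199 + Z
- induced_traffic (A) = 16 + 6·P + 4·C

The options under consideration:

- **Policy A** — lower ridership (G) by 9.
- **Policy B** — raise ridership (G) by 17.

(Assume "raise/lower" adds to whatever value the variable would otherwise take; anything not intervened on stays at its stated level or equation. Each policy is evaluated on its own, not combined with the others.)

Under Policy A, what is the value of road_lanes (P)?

Policy A (G − 9):
  G = 48 − 9 = 39
  P = 68 + 3·39 = 185

185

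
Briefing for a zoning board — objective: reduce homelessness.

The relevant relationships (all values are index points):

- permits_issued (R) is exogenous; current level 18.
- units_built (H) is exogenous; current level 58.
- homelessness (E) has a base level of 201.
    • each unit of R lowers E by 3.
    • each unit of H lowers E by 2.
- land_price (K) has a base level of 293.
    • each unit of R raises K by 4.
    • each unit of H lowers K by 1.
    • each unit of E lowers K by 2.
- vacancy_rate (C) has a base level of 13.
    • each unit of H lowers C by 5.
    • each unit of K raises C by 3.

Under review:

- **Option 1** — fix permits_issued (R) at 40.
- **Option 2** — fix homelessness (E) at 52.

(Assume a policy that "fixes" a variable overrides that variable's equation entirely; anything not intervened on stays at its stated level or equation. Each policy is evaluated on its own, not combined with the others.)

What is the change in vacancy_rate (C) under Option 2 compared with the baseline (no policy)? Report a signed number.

-126

Baseline:
  R = 18
  H = 58
  E = 201 − 3·18 − 2·58 = 31
  K = 293 + 4·18 − 58 − 2·31 = 245
  C = 13 − 5·58 + 3·245 = 458
Option 2 (E := 52):
  R = 18
  H = 58
  E = 52
  K = 293 + 4·18 − 58 − 2·52 = 203
  C = 13 − 5·58 + 3·203 = 332
Change in C: 332 − 458 = -126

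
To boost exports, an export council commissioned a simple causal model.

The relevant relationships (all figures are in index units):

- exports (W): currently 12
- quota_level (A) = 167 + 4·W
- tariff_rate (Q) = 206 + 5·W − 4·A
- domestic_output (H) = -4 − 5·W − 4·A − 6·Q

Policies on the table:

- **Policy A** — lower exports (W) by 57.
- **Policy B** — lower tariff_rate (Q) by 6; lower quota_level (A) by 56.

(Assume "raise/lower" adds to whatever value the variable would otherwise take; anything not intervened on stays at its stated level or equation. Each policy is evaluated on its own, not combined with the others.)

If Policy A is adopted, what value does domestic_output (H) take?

75

Policy A (W − 57):
  W = 12 − 57 = -45
  A = 167 + 4·(-45) = -13
  Q = 206 + 5·(-45) − 4·(-13) = 33
  H = -4 − 5·(-45) − 4·(-13) − 6·33 = 75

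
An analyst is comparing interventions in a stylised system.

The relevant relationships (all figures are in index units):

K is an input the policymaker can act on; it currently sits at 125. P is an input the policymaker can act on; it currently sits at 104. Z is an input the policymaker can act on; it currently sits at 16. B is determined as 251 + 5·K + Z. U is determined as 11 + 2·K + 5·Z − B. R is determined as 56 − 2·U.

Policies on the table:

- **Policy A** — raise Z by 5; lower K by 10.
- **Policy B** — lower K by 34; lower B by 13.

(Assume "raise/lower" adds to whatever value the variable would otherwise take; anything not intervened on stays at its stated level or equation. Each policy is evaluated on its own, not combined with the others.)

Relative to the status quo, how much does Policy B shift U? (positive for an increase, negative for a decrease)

Baseline:
  K = 125
  Z = 16
  B = 251 + 5·125 + 16 = 892
  U = 11 + 2·125 + 5·16 − 892 = -551
Policy B (K − 34, B − 13):
  K = 125 − 34 = 91
  Z = 16
  B = 251 + 5·91 + 16 (−13 from intervention) = 709
  U = 11 + 2·91 + 5·16 − 709 = -436
Change in U: -436 − (-551) = 115

115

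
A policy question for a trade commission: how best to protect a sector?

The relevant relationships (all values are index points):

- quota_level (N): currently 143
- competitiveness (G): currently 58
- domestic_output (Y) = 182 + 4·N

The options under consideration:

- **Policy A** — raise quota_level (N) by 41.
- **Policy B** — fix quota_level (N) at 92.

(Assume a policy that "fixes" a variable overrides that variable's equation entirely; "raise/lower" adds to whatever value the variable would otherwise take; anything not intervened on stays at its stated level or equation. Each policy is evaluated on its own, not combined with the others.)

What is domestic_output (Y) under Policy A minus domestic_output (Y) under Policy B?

368

Policy A (N + 41):
  N = 143 + 41 = 184
  Y = 182 + 4·184 = 918
Policy B (N := 92):
  N = 92
  Y = 182 + 4·92 = 550
Y: 918 − 550 = 368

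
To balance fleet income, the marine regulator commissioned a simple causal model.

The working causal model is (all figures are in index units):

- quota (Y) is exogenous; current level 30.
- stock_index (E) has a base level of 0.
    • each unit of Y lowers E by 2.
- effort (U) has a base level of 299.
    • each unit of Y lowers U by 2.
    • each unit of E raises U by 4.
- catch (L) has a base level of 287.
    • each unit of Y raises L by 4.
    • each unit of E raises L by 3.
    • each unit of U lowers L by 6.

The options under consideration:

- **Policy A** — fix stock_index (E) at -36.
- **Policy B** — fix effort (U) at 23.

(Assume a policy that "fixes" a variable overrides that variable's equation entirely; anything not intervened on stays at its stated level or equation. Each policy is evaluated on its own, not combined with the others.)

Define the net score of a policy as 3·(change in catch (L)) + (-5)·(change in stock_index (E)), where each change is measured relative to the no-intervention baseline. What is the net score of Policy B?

-432

Baseline:
  Y = 30
  E = 0 − 2·30 = -60
  U = 299 − 2·30 + 4·(-60) = -1
  L = 287 + 4·30 + 3·(-60) − 6·(-1) = 233
Policy B (U := 23):
  Y = 30
  E = 0 − 2·30 = -60
  U = 23
  L = 287 + 4·30 + 3·(-60) − 6·23 = 89
ΔL = 89 − 233 = -144; ΔE = -60 − (-60) = 0
Score = 3·(-144) + (-5)·0 = -432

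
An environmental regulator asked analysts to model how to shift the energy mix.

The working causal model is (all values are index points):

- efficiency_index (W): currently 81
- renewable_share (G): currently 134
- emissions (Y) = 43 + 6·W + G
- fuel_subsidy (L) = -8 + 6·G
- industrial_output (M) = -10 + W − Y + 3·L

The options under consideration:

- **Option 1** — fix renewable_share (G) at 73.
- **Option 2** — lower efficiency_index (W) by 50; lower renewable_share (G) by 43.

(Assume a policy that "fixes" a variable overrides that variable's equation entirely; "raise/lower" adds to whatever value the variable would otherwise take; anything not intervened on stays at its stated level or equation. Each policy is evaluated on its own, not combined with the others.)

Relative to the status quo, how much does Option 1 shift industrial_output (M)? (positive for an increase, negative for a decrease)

Baseline:
  W = 81
  G = 134
  Y = 43 + 6·81 + 134 = 663
  L = -8 + 6·134 = 796
  M = -10 + 81 − 663 + 3·796 = 1796
Option 1 (G := 73):
  W = 81
  G = 73
  Y = 43 + 6·81 + 73 = 602
  L = -8 + 6·73 = 430
  M = -10 + 81 − 602 + 3·430 = 759
Change in M: 759 − 1796 = -1037

-1037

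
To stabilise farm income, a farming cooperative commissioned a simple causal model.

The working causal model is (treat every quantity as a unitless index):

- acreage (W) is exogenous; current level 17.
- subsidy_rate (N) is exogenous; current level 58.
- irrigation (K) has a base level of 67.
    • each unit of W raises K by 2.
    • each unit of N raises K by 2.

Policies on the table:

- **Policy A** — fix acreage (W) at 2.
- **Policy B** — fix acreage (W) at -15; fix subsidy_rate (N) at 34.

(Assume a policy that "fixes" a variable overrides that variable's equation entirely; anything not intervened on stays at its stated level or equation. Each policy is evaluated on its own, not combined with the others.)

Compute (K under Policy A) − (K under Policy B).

Policy A (W := 2):
  W = 2
  N = 58
  K = 67 + 2·2 + 2·58 = 187
Policy B (W := -15, N := 34):
  W = -15
  N = 34
  K = 67 + 2·(-15) + 2·34 = 105
K: 187 − 105 = 82

82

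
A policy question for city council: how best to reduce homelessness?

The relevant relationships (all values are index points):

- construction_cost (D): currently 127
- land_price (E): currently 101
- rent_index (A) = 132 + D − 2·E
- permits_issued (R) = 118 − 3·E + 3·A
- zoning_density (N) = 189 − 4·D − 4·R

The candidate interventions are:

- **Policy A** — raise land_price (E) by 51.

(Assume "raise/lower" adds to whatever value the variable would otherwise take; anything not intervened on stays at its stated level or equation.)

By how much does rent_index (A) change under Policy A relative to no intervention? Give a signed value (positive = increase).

Baseline:
  D = 127
  E = 101
  A = 132 + 127 − 2·101 = 57
Policy A (E + 51):
  D = 127
  E = 101 + 51 = 152
  A = 132 + 127 − 2·152 = -45
Change in A: -45 − 57 = -102

-102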